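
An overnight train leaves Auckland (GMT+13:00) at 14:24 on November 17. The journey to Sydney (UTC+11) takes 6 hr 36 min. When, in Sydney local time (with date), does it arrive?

Convert departure to UTC: 14:24 − 13:00 = 01:24 UTC on Nov 17.
Add 6 hours 36 minutes travel time → 08:00 UTC.
Sydney is UTC+11:00, so local arrival = 08:00 + 11:00 = 19:00 on Nov 17.

19:00 on Nov 17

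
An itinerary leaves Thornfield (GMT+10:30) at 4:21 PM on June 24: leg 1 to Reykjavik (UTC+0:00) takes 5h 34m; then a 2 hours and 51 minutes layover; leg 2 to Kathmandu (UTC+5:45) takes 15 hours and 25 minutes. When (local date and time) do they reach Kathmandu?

Convert departure to UTC: 4:21 PM − 10:30 = 5:51 AM UTC on Jun 24.
Add 5 hours and 34 minutes leg 1 → 11:25 AM UTC.
Add 2 hours and 51 minutes layover in Reykjavik → 2:16 PM UTC.
Add 15 hours and 25 minutes leg 2 → 5:41 AM UTC (Jun 25).
Kathmandu is UTC+5:45, so local arrival = 5:41 AM + 5:45 = 11:26 AM on Jun 25.

11:26 AM on June 25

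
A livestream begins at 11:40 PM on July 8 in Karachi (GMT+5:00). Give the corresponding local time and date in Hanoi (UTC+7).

1:40 AM on July 9

Hanoi is 2:00 ahead of Karachi.
Shift by the zone difference: 11:40 PM + 2:00 = 1:40 AM on Jul 9 in Hanoi.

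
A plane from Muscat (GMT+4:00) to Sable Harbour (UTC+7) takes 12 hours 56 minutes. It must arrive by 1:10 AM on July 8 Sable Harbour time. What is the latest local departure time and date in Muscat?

9:14 AM on Jul 7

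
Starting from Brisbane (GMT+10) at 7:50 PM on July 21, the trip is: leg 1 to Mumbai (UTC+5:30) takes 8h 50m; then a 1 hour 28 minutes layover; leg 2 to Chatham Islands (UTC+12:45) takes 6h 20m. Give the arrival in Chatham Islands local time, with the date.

Convert departure to UTC: 7:50 PM − 10:00 = 9:50 AM UTC on Jul 21.
Add 8 hours 50 minutes leg 1 → 6:40 PM UTC.
Add 1 hour and 28 minutes layover in Mumbai → 8:08 PM UTC.
Add 6 hours 20 minutes leg 2 → 2:28 AM UTC (Jul 22).
Chatham Islands is UTC+12:45, so local arrival = 2:28 AM + 12:45 = 3:13 PM on Jul 22.

3:13 PM on July 22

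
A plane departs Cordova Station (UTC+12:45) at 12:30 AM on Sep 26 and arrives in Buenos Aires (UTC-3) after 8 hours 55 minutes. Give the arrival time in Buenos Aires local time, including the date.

5:40 PM on Sep 25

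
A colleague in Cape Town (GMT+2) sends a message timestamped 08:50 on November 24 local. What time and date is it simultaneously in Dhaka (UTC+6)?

In UTC: 08:50 − 2:00 = 06:50 on Nov 24.
Dhaka is UTC+6:00: 06:50 + 6:00 = 12:50 on Nov 24.

12:50 on November 24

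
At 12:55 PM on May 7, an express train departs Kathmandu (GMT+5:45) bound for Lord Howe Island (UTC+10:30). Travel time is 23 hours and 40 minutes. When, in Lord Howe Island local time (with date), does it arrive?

Lord Howe Island is 4:45 ahead of Kathmandu.
After 23 hours and 40 minutes it is 12:35 PM (May 8) in Kathmandu.
Shift by the zone difference: 12:35 PM + 4:45 = 5:20 PM on May 8 in Lord Howe Island.

5:20 PM on May 8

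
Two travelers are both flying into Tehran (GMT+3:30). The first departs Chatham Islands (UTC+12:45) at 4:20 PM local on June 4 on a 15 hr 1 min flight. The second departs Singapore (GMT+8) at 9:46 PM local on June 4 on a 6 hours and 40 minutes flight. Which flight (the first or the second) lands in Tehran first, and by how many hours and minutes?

the first, by 1 hour 50 minutes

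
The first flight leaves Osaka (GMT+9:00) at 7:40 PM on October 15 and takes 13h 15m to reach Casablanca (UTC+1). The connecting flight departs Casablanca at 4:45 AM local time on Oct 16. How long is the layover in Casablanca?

3 hours 50 minutes

Convert departure to UTC: 7:40 PM − 9:00 = 10:40 AM UTC on Oct 15.
Add 13 hours 15 minutes flight time → 11:55 PM UTC.
Casablanca is UTC+1:00, so local arrival = 11:55 PM + 1:00 = 12:55 AM on Oct 16.
Layover = 4:45 AM − 12:55 AM = 3 hours 50 minutes.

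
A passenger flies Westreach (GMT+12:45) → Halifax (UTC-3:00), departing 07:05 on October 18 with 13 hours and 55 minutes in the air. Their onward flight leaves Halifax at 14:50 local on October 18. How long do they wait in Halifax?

Convert departure to UTC: 07:05 − 12:45 = 18:20 UTC on Oct 17.
Add 13 hours 55 minutes flight time → 08:15 UTC (Oct 18).
Halifax is UTC−3:00, so local arrival = 08:15 − 3:00 = 05:15 on Oct 18.
Layover = 14:50 − 05:15 = 9 hours 35 minutes.

9 hours 35 minutes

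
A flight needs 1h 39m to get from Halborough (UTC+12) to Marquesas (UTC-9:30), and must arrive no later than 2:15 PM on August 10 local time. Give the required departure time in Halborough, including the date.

10:06 AM on August 11

Target arrival in UTC: 2:15 PM + 9:30 = 11:45 PM on Aug 10.
Subtract 1 hour and 39 minutes → departure 10:06 PM UTC on Aug 10.
Halborough is UTC+12:00: 10:06 PM + 12:00 = 10:06 AM on Aug 11.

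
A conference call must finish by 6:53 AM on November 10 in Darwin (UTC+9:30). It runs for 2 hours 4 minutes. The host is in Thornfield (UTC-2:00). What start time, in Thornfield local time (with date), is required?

Target end time in UTC: 6:53 AM − 9:30 = 9:23 PM on Nov 9.
Subtract 2 hours 4 minutes → start 7:19 PM UTC on Nov 9.
Thornfield is UTC−2:00: 7:19 PM − 2:00 = 5:19 PM on Nov 9.

5:19 PM on November 9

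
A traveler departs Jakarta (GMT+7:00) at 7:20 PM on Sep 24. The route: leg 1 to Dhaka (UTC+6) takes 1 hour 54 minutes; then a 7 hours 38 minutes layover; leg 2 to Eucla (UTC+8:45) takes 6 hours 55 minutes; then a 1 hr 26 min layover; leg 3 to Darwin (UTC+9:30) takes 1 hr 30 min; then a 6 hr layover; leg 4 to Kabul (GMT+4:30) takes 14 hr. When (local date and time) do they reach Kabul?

8:13 AM on Sep 26

Convert departure to UTC: 7:20 PM − 7:00 = 12:20 PM UTC on Sep 24.
Add 1 hour and 54 minutes leg 1 → 2:14 PM UTC.
Add 7 hours and 38 minutes layover in Dhaka → 9:52 PM UTC.
Add 6 hours and 55 minutes leg 2 → 4:47 AM UTC (Sep 25).
Add 1 hour and 26 minutes layover in Eucla → 6:13 AM UTC.
Add 1 hour and 30 minutes leg 3 → 7:43 AM UTC.
Add 6 hours layover in Darwin → 1:43 PM UTC.
Add 14 hours leg 4 → 3:43 AM UTC (Sep 26).
Kabul is UTC+4:30, so local arrival = 3:43 AM + 4:30 = 8:13 AM on Sep 26.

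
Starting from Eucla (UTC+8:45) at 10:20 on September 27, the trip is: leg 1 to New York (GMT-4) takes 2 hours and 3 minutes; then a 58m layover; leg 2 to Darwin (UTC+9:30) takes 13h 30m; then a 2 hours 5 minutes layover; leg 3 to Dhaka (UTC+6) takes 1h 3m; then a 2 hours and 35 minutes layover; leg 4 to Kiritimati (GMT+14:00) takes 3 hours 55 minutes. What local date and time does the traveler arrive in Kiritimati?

Convert departure to UTC: 10:20 − 8:45 = 01:35 UTC on Sep 27.
Add 2 hours and 3 minutes leg 1 → 03:38 UTC.
Add 58 minutes layover in New York → 04:36 UTC.
Add 13 hours and 30 minutes leg 2 → 18:06 UTC.
Add 2 hours 5 minutes layover in Darwin → 20:11 UTC.
Add 1 hour and 3 minutes leg 3 → 21:14 UTC.
Add 2 hours 35 minutes layover in Dhaka → 23:49 UTC.
Add 3 hours and 55 minutes leg 4 → 03:44 UTC (Sep 28).
Kiritimati is UTC+14:00, so local arrival = 03:44 + 14:00 = 17:44 on Sep 28.

17:44 on September 28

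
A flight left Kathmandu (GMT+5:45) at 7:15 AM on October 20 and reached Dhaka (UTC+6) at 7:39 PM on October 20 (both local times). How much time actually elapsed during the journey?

12 hours 9 minutes

Departure in UTC: 7:15 AM − 5:45 = 1:30 AM on Oct 20.
Arrival in UTC: 7:39 PM − 6:00 = 1:39 PM on Oct 20.
Elapsed = 1:39 PM − 1:30 AM = 12 hours 9 minutes.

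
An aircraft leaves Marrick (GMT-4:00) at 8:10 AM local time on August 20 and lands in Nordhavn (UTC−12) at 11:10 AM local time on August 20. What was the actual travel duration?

Nordhavn is 8:00 behind Marrick.
Clock-face elapsed time (ignoring zones) is 3 hours.
Actual elapsed = 3 hours + 8:00 = 11 hours.

11 hours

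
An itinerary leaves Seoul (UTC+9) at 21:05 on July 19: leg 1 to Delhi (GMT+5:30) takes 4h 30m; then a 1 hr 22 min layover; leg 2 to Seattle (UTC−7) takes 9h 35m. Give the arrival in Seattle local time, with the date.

20:32 on Jul 19

Convert departure to UTC: 21:05 − 9:00 = 12:05 UTC on Jul 19.
Add 4 hours 30 minutes leg 1 → 16:35 UTC.
Add 1 hour and 22 minutes layover in Delhi → 17:57 UTC.
Add 9 hours and 35 minutes leg 2 → 03:32 UTC (Jul 20).
Seattle is UTC−7:00, so local arrival = 03:32 − 7:00 = 20:32 on Jul 19.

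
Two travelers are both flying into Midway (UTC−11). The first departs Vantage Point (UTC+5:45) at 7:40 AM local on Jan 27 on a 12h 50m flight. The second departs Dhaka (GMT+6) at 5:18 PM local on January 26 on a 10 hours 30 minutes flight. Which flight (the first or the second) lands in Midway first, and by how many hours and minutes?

Flight 1 in UTC: 7:40 AM − 5:45 = 1:55 AM on Jan 27.
+12 hours 50 minutes → arrive 2:45 PM UTC on Jan 27.
Flight 2 in UTC: 5:18 PM − 6:00 = 11:18 AM on Jan 26.
+10 hours 30 minutes → arrive 9:48 PM UTC on Jan 26.
Flight 2 lands earlier by 16 hours 57 minutes.

the second, by 16 hours 57 minutes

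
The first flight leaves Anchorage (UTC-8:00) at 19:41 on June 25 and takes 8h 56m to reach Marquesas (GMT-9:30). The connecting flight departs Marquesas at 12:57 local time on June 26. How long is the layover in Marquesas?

9 hours 50 minutes

Convert departure to UTC: 19:41 + 8:00 = 03:41 UTC on Jun 26.
Add 8 hours 56 minutes flight time → 12:37 UTC.
Marquesas is UTC−9:30, so local arrival = 12:37 − 9:30 = 03:07 on Jun 26.
Layover = 12:57 − 03:07 = 9 hours 50 minutes.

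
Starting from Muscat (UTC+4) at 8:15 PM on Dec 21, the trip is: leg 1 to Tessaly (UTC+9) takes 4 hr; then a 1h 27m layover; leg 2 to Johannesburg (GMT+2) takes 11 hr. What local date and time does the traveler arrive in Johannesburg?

Convert departure to UTC: 8:15 PM − 4:00 = 4:15 PM UTC on Dec 21.
Add 4 hours leg 1 → 8:15 PM UTC.
Add 1 hour 27 minutes layover in Tessaly → 9:42 PM UTC.
Add 11 hours leg 2 → 8:42 AM UTC (Dec 22).
Johannesburg is UTC+2:00, so local arrival = 8:42 AM + 2:00 = 10:42 AM on Dec 22.

10:42 AM on December 22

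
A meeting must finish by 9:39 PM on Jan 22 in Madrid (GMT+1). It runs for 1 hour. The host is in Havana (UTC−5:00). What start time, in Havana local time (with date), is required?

Target end time in UTC: 9:39 PM − 1:00 = 8:39 PM on Jan 22.
Subtract 1 hour → start 7:39 PM UTC on Jan 22.
Havana is UTC−5:00: 7:39 PM − 5:00 = 2:39 PM on Jan 22.

2:39 PM on January 22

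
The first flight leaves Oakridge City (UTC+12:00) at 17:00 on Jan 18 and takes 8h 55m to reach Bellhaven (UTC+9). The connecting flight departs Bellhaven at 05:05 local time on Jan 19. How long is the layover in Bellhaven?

Convert departure to UTC: 17:00 − 12:00 = 05:00 UTC on Jan 18.
Add 8 hours and 55 minutes flight time → 13:55 UTC.
Bellhaven is UTC+9:00, so local arrival = 13:55 + 9:00 = 22:55 on Jan 18.
Layover = 05:05 − 22:55 (+1 day) = 6 hours 10 minutes.

6 hours 10 minutes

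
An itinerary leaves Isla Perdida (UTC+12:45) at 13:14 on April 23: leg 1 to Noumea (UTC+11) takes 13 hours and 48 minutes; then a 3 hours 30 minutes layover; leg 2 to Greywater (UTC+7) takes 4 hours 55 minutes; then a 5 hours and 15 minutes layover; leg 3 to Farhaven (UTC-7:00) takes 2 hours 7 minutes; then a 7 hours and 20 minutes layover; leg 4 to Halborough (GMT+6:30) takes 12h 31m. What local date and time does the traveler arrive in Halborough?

Convert departure to UTC: 13:14 − 12:45 = 00:29 UTC on Apr 23.
Add 13 hours 48 minutes leg 1 → 14:17 UTC.
Add 3 hours 30 minutes layover in Noumea → 17:47 UTC.
Add 4 hours 55 minutes leg 2 → 22:42 UTC.
Add 5 hours 15 minutes layover in Greywater → 03:57 UTC (Apr 24).
Add 2 hours 7 minutes leg 3 → 06:04 UTC.
Add 7 hours 20 minutes layover in Farhaven → 13:24 UTC.
Add 12 hours 31 minutes leg 4 → 01:55 UTC (Apr 25).
Halborough is UTC+6:30, so local arrival = 01:55 + 6:30 = 08:25 on Apr 25.

08:25 on April 25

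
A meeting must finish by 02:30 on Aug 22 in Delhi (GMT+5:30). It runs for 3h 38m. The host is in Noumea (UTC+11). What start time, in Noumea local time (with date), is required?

Target end time in UTC: 02:30 − 5:30 = 21:00 on Aug 21.
Subtract 3 hours and 38 minutes → start 17:22 UTC on Aug 21.
Noumea is UTC+11:00: 17:22 + 11:00 = 04:22 on Aug 22.

04:22 on August 22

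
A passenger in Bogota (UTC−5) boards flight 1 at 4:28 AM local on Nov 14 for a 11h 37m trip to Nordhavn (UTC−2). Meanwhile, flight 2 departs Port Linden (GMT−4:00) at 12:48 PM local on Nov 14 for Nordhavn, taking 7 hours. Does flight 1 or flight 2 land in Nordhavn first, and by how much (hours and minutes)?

the first, by 2 hours 43 minutes

Flight 1 in UTC: 4:28 AM + 5:00 = 9:28 AM on Nov 14.
+11 hours and 37 minutes → arrive 9:05 PM UTC on Nov 14.
Flight 2 in UTC: 12:48 PM + 4:00 = 4:48 PM on Nov 14.
+7 hours → arrive 11:48 PM UTC on Nov 14.
Flight 1 lands earlier by 2 hours 43 minutes.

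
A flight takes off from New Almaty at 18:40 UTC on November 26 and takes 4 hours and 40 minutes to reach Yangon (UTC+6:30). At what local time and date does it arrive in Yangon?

05:50 on Nov 27

Departure is given in UTC: 18:40 on Nov 26.
Add 4 hours 40 minutes → 23:20 UTC.
Yangon is UTC+6:30: 23:20 + 6:30 = 05:50 on Nov 27.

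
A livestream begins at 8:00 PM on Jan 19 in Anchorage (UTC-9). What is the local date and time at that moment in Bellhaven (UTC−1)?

4:00 AM on January 20

Bellhaven is 8:00 ahead of Anchorage.
Shift by the zone difference: 8:00 PM + 8:00 = 4:00 AM on Jan 20 in Bellhaven.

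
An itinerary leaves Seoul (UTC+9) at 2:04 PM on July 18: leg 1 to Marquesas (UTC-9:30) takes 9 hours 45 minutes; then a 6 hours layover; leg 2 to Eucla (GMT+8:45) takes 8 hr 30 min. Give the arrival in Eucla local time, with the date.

Convert departure to UTC: 2:04 PM − 9:00 = 5:04 AM UTC on Jul 18.
Add 9 hours and 45 minutes leg 1 → 2:49 PM UTC.
Add 6 hours layover in Marquesas → 8:49 PM UTC.
Add 8 hours 30 minutes leg 2 → 5:19 AM UTC (Jul 19).
Eucla is UTC+8:45, so local arrival = 5:19 AM + 8:45 = 2:04 PM on Jul 19.

2:04 PM on Jul 19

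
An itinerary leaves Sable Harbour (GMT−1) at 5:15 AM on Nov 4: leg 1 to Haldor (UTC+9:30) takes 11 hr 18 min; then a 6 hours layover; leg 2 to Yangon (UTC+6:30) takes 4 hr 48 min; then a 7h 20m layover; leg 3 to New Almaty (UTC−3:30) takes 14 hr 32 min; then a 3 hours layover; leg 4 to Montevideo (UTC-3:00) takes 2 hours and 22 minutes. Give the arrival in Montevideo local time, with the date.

4:35 AM on November 6

Convert departure to UTC: 5:15 AM + 1:00 = 6:15 AM UTC on Nov 4.
Add 11 hours 18 minutes leg 1 → 5:33 PM UTC.
Add 6 hours layover in Haldor → 11:33 PM UTC.
Add 4 hours 48 minutes leg 2 → 4:21 AM UTC (Nov 5).
Add 7 hours 20 minutes layover in Yangon → 11:41 AM UTC.
Add 14 hours 32 minutes leg 3 → 2:13 AM UTC (Nov 6).
Add 3 hours layover in New Almaty → 5:13 AM UTC.
Add 2 hours 22 minutes leg 4 → 7:35 AM UTC.
Montevideo is UTC−3:00, so local arrival = 7:35 AM − 3:00 = 4:35 AM on Nov 6.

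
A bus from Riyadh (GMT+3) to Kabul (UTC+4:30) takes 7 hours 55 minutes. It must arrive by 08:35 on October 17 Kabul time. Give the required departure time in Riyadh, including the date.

Target arrival in UTC: 08:35 − 4:30 = 04:05 on Oct 17.
Subtract 7 hours 55 minutes → departure 20:10 UTC on Oct 16.
Riyadh is UTC+3:00: 20:10 + 3:00 = 23:10 on Oct 16.

23:10 on Oct 16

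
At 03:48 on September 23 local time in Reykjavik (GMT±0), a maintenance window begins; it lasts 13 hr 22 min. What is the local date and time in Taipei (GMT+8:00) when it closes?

Reykjavik is at UTC+0, so start is already 03:48 UTC on Sep 23.
Add 13 hours 22 minutes duration → 17:10 UTC.
Taipei is UTC+8:00, so local end time = 17:10 + 8:00 = 01:10 on Sep 24.

01:10 on September 24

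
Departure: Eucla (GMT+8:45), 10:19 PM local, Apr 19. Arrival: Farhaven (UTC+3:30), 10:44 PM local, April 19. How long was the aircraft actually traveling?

5 hours 40 minutes

Farhaven is 5:15 behind Eucla.
Clock-face elapsed time (ignoring zones) is 25 minutes.
Actual elapsed = 25 minutes + 5:15 = 5 hours 40 minutes.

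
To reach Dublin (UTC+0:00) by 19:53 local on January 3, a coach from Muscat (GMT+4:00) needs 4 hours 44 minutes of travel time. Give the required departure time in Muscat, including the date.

19:09 on Jan 3

Target arrival is already UTC: 19:53 on Jan 3.
Subtract 4 hours 44 minutes → departure 15:09 UTC on Jan 3.
Muscat is UTC+4:00: 15:09 + 4:00 = 19:09 on Jan 3.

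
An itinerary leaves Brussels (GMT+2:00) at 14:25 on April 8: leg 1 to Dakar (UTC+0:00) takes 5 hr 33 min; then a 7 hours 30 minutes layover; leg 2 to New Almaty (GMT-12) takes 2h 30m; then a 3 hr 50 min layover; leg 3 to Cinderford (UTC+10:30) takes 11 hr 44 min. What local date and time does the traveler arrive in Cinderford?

06:02 on Apr 10

Convert departure to UTC: 14:25 − 2:00 = 12:25 UTC on Apr 8.
Add 5 hours and 33 minutes leg 1 → 17:58 UTC.
Add 7 hours and 30 minutes layover in Dakar → 01:28 UTC (Apr 9).
Add 2 hours and 30 minutes leg 2 → 03:58 UTC.
Add 3 hours and 50 minutes layover in New Almaty → 07:48 UTC.
Add 11 hours 44 minutes leg 3 → 19:32 UTC.
Cinderford is UTC+10:30, so local arrival = 19:32 + 10:30 = 06:02 on Apr 10.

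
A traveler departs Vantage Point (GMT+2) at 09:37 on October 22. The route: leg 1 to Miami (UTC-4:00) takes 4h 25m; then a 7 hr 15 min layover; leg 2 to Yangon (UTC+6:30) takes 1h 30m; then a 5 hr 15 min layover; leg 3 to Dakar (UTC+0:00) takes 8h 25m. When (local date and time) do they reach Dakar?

Convert departure to UTC: 09:37 − 2:00 = 07:37 UTC on Oct 22.
Add 4 hours and 25 minutes leg 1 → 12:02 UTC.
Add 7 hours 15 minutes layover in Miami → 19:17 UTC.
Add 1 hour and 30 minutes leg 2 → 20:47 UTC.
Add 5 hours 15 minutes layover in Yangon → 02:02 UTC (Oct 23).
Add 8 hours and 25 minutes leg 3 → 10:27 UTC.
Dakar is UTC+0, so local arrival is the same: 10:27 on Oct 23.

10:27 on October 23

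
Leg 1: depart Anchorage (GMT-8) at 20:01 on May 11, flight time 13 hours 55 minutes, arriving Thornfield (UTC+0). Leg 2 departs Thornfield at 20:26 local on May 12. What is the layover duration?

Convert departure to UTC: 20:01 + 8:00 = 04:01 UTC on May 12.
Add 13 hours and 55 minutes flight time → 17:56 UTC.
Thornfield is UTC+0, so local arrival is the same: 17:56 on May 12.
Layover = 20:26 − 17:56 = 2 hours 30 minutes.

2 hours 30 minutes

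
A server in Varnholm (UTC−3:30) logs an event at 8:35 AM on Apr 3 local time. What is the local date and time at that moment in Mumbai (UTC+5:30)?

In UTC: 8:35 AM + 3:30 = 12:05 PM on Apr 3.
Mumbai is UTC+5:30: 12:05 PM + 5:30 = 5:35 PM on Apr 3.

5:35 PM on April 3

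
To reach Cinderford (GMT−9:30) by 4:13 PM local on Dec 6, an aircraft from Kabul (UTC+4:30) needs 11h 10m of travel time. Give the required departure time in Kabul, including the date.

Target arrival in UTC: 4:13 PM + 9:30 = 1:43 AM on Dec 7.
Subtract 11 hours and 10 minutes → departure 2:33 PM UTC on Dec 6.
Kabul is UTC+4:30: 2:33 PM + 4:30 = 7:03 PM on Dec 6.

7:03 PM on December 6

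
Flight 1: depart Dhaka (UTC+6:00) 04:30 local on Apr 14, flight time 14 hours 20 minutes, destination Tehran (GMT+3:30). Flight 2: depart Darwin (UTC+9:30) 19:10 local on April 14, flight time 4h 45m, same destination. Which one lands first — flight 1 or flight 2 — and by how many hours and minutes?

the first, by 1 hour 35 minutes

Flight 1 in UTC: 04:30 − 6:00 = 22:30 on Apr 13.
+14 hours and 20 minutes → arrive 12:50 UTC on Apr 14.
Flight 2 in UTC: 19:10 − 9:30 = 09:40 on Apr 14.
+4 hours 45 minutes → arrive 14:25 UTC on Apr 14.
Flight 1 lands earlier by 1 hour 35 minutes.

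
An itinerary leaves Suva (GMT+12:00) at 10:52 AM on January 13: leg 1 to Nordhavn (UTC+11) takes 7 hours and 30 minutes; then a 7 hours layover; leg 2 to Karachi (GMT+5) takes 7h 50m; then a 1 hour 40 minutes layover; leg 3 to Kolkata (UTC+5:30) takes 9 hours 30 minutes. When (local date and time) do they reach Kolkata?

1:52 PM on January 14

Convert departure to UTC: 10:52 AM − 12:00 = 10:52 PM UTC on Jan 12.
Add 7 hours and 30 minutes leg 1 → 6:22 AM UTC (Jan 13).
Add 7 hours layover in Nordhavn → 1:22 PM UTC.
Add 7 hours and 50 minutes leg 2 → 9:12 PM UTC.
Add 1 hour and 40 minutes layover in Karachi → 10:52 PM UTC.
Add 9 hours and 30 minutes leg 3 → 8:22 AM UTC (Jan 14).
Kolkata is UTC+5:30, so local arrival = 8:22 AM + 5:30 = 1:52 PM on Jan 14.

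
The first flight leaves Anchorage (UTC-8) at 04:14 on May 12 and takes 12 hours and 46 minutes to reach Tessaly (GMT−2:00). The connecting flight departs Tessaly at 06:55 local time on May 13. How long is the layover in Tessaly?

Convert departure to UTC: 04:14 + 8:00 = 12:14 UTC on May 12.
Add 12 hours 46 minutes flight time → 01:00 UTC (May 13).
Tessaly is UTC−2:00, so local arrival = 01:00 − 2:00 = 23:00 on May 12.
Layover = 06:55 − 23:00 (+1 day) = 7 hours 55 minutes.

7 hours 55 minutes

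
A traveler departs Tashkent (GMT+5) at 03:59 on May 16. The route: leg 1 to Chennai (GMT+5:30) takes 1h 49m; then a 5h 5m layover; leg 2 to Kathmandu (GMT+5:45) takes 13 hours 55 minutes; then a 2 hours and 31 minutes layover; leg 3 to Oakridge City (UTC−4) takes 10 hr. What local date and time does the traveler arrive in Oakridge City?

04:19 on May 17

Convert departure to UTC: 03:59 − 5:00 = 22:59 UTC on May 15.
Add 1 hour and 49 minutes leg 1 → 00:48 UTC (May 16).
Add 5 hours 5 minutes layover in Chennai → 05:53 UTC.
Add 13 hours 55 minutes leg 2 → 19:48 UTC.
Add 2 hours 31 minutes layover in Kathmandu → 22:19 UTC.
Add 10 hours leg 3 → 08:19 UTC (May 17).
Oakridge City is UTC−4:00, so local arrival = 08:19 − 4:00 = 04:19 on May 17.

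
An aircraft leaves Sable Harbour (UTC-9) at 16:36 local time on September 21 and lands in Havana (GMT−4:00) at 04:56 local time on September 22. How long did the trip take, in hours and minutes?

7 hours 20 minutes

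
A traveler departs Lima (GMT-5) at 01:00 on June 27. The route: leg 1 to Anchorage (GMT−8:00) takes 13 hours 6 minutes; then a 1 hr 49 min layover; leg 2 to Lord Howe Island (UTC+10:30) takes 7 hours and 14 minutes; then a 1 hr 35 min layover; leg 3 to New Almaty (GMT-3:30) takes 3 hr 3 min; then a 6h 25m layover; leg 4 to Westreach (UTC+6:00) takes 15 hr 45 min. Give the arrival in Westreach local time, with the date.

12:57 on June 29

Convert departure to UTC: 01:00 + 5:00 = 06:00 UTC on Jun 27.
Add 13 hours and 6 minutes leg 1 → 19:06 UTC.
Add 1 hour 49 minutes layover in Anchorage → 20:55 UTC.
Add 7 hours and 14 minutes leg 2 → 04:09 UTC (Jun 28).
Add 1 hour and 35 minutes layover in Lord Howe Island → 05:44 UTC.
Add 3 hours 3 minutes leg 3 → 08:47 UTC.
Add 6 hours and 25 minutes layover in New Almaty → 15:12 UTC.
Add 15 hours 45 minutes leg 4 → 06:57 UTC (Jun 29).
Westreach is UTC+6:00, so local arrival = 06:57 + 6:00 = 12:57 on Jun 29.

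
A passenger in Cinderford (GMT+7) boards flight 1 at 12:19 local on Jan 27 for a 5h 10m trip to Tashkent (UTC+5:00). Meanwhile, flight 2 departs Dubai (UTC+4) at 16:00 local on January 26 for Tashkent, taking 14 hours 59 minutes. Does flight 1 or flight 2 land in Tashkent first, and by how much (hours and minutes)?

Flight 1 in UTC: 12:19 − 7:00 = 05:19 on Jan 27.
+5 hours 10 minutes → arrive 10:29 UTC on Jan 27.
Flight 2 in UTC: 16:00 − 4:00 = 12:00 on Jan 26.
+14 hours 59 minutes → arrive 02:59 UTC on Jan 27.
Flight 2 lands earlier by 7 hours 30 minutes.

the second, by 7 hours 30 minutes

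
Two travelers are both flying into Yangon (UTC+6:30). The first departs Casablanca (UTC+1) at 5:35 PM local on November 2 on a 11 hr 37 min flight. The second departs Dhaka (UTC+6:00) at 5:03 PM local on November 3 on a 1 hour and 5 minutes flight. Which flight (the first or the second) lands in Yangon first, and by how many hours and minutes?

Flight 1 in UTC: 5:35 PM − 1:00 = 4:35 PM on Nov 2.
+11 hours and 37 minutes → arrive 4:12 AM UTC on Nov 3.
Flight 2 in UTC: 5:03 PM − 6:00 = 11:03 AM on Nov 3.
+1 hour 5 minutes → arrive 12:08 PM UTC on Nov 3.
Flight 1 lands earlier by 7 hours 56 minutes.

the first, by 7 hours 56 minutes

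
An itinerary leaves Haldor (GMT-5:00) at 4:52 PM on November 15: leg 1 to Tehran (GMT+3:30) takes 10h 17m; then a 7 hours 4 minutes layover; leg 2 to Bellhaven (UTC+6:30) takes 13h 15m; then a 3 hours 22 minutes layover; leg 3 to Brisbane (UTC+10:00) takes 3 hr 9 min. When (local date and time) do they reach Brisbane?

8:59 PM on November 17

Convert departure to UTC: 4:52 PM + 5:00 = 9:52 PM UTC on Nov 15.
Add 10 hours and 17 minutes leg 1 → 8:09 AM UTC (Nov 16).
Add 7 hours and 4 minutes layover in Tehran → 3:13 PM UTC.
Add 13 hours 15 minutes leg 2 → 4:28 AM UTC (Nov 17).
Add 3 hours 22 minutes layover in Bellhaven → 7:50 AM UTC.
Add 3 hours and 9 minutes leg 3 → 10:59 AM UTC.
Brisbane is UTC+10:00, so local arrival = 10:59 AM + 10:00 = 8:59 PM on Nov 17.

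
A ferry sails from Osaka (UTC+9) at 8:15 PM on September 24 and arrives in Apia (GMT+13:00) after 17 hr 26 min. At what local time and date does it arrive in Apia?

5:41 PM on September 25

Convert departure to UTC: 8:15 PM − 9:00 = 11:15 AM UTC on Sep 24.
Add 17 hours 26 minutes travel time → 4:41 AM UTC (Sep 25).
Apia is UTC+13:00, so local arrival = 4:41 AM + 13:00 = 5:41 PM on Sep 25.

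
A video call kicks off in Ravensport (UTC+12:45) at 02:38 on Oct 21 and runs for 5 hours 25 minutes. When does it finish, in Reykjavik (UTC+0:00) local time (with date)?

19:18 on October 20

Reykjavik is 12:45 behind Ravensport.
After 5 hours and 25 minutes it is 08:03 in Ravensport.
Shift by the zone difference: 08:03 − 12:45 = 19:18 on Oct 20 in Reykjavik.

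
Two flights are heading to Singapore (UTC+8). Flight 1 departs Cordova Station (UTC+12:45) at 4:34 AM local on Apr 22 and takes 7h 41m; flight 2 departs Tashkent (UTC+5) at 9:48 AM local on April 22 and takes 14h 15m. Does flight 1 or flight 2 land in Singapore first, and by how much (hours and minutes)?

Flight 1 in UTC: 4:34 AM − 12:45 = 3:49 PM on Apr 21.
+7 hours 41 minutes → arrive 11:30 PM UTC on Apr 21.
Flight 2 in UTC: 9:48 AM − 5:00 = 4:48 AM on Apr 22.
+14 hours and 15 minutes → arrive 7:03 PM UTC on Apr 22.
Flight 1 lands earlier by 19 hours 33 minutes.

the first, by 19 hours 33 minutes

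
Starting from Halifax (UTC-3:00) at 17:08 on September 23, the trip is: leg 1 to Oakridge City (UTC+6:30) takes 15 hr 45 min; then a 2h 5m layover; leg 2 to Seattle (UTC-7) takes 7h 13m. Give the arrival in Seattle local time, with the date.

Convert departure to UTC: 17:08 + 3:00 = 20:08 UTC on Sep 23.
Add 15 hours 45 minutes leg 1 → 11:53 UTC (Sep 24).
Add 2 hours 5 minutes layover in Oakridge City → 13:58 UTC.
Add 7 hours and 13 minutes leg 2 → 21:11 UTC.
Seattle is UTC−7:00, so local arrival = 21:11 − 7:00 = 14:11 on Sep 24.

14:11 on September 24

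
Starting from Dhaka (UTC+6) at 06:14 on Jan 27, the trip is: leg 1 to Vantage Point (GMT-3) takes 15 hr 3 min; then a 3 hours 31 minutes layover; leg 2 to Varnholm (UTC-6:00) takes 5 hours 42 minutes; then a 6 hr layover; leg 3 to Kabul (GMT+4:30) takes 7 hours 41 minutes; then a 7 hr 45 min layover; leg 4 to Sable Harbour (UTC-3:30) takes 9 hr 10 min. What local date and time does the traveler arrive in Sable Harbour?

Convert departure to UTC: 06:14 − 6:00 = 00:14 UTC on Jan 27.
Add 15 hours and 3 minutes leg 1 → 15:17 UTC.
Add 3 hours 31 minutes layover in Vantage Point → 18:48 UTC.
Add 5 hours and 42 minutes leg 2 → 00:30 UTC (Jan 28).
Add 6 hours layover in Varnholm → 06:30 UTC.
Add 7 hours 41 minutes leg 3 → 14:11 UTC.
Add 7 hours and 45 minutes layover in Kabul → 21:56 UTC.
Add 9 hours and 10 minutes leg 4 → 07:06 UTC (Jan 29).
Sable Harbour is UTC−3:30, so local arrival = 07:06 − 3:30 = 03:36 on Jan 29.

03:36 on January 29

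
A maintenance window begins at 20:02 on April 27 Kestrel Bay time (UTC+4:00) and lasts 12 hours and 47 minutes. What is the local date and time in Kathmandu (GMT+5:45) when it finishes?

10:34 on Apr 28

Kathmandu is 1:45 ahead of Kestrel Bay.
After 12 hours 47 minutes it is 08:49 (Apr 28) in Kestrel Bay.
Shift by the zone difference: 08:49 + 1:45 = 10:34 on Apr 28 in Kathmandu.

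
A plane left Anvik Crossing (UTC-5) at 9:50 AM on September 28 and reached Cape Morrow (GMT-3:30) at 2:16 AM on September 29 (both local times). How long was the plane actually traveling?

14 hours 56 minutes

Departure in UTC: 9:50 AM + 5:00 = 2:50 PM on Sep 28.
Arrival in UTC: 2:16 AM + 3:30 = 5:46 AM on Sep 29.
Elapsed = 5:46 AM − 2:50 PM (+1 day) = 14 hours 56 minutes.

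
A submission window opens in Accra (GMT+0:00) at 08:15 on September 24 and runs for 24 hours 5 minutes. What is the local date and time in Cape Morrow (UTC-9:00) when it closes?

23:20 on September 24

Cape Morrow is 9:00 behind Accra.
After 24 hours and 5 minutes it is 08:20 (Sep 25) in Accra.
Shift by the zone difference: 08:20 − 9:00 = 23:20 on Sep 24 in Cape Morrow.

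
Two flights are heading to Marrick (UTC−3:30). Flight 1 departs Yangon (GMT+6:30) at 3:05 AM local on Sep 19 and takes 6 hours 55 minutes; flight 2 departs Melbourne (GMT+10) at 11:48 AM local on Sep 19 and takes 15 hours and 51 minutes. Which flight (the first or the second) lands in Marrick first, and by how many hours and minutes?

the first, by 14 hours 9 minutes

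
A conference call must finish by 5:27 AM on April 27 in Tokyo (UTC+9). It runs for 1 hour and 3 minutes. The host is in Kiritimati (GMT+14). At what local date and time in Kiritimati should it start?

9:24 AM on Apr 27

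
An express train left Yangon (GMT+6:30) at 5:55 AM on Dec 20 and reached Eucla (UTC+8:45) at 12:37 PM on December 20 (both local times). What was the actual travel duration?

Departure in UTC: 5:55 AM − 6:30 = 11:25 PM on Dec 19.
Arrival in UTC: 12:37 PM − 8:45 = 3:52 AM on Dec 20.
Elapsed = 3:52 AM − 11:25 PM (+1 day) = 4 hours 27 minutes.

4 hours 27 minutes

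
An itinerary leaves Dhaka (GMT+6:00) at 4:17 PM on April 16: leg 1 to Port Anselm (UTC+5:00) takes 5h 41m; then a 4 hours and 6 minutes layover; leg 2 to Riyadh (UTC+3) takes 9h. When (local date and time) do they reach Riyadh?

Convert departure to UTC: 4:17 PM − 6:00 = 10:17 AM UTC on Apr 16.
Add 5 hours and 41 minutes leg 1 → 3:58 PM UTC.
Add 4 hours and 6 minutes layover in Port Anselm → 8:04 PM UTC.
Add 9 hours leg 2 → 5:04 AM UTC (Apr 17).
Riyadh is UTC+3:00, so local arrival = 5:04 AM + 3:00 = 8:04 AM on Apr 17.

8:04 AM on April 17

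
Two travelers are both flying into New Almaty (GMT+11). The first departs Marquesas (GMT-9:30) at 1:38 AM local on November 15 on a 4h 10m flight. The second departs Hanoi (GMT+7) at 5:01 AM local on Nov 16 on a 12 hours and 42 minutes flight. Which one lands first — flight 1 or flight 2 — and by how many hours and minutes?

Flight 1 in UTC: 1:38 AM + 9:30 = 11:08 AM on Nov 15.
+4 hours 10 minutes → arrive 3:18 PM UTC on Nov 15.
Flight 2 in UTC: 5:01 AM − 7:00 = 10:01 PM on Nov 15.
+12 hours 42 minutes → arrive 10:43 AM UTC on Nov 16.
Flight 1 lands earlier by 19 hours 25 minutes.

the first, by 19 hours 25 minutes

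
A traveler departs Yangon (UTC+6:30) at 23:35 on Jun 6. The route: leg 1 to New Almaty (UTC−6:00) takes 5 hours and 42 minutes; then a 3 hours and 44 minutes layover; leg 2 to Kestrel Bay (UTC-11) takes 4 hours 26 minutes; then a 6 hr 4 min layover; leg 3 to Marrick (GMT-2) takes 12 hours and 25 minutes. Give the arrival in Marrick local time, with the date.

Convert departure to UTC: 23:35 − 6:30 = 17:05 UTC on Jun 6.
Add 5 hours and 42 minutes leg 1 → 22:47 UTC.
Add 3 hours 44 minutes layover in New Almaty → 02:31 UTC (Jun 7).
Add 4 hours 26 minutes leg 2 → 06:57 UTC.
Add 6 hours and 4 minutes layover in Kestrel Bay → 13:01 UTC.
Add 12 hours 25 minutes leg 3 → 01:26 UTC (Jun 8).
Marrick is UTC−2:00, so local arrival = 01:26 − 2:00 = 23:26 on Jun 7.

23:26 on Jun 7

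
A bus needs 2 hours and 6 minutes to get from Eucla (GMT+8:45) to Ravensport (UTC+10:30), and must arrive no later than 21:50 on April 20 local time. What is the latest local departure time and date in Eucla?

Target arrival in UTC: 21:50 − 10:30 = 11:20 on Apr 20.
Subtract 2 hours 6 minutes → departure 09:14 UTC on Apr 20.
Eucla is UTC+8:45: 09:14 + 8:45 = 17:59 on Apr 20.

17:59 on April 20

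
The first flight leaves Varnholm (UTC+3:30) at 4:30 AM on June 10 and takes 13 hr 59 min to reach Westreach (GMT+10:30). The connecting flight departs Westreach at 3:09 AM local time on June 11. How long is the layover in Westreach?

1 hour 40 minutes

Convert departure to UTC: 4:30 AM − 3:30 = 1:00 AM UTC on Jun 10.
Add 13 hours and 59 minutes flight time → 2:59 PM UTC.
Westreach is UTC+10:30, so local arrival = 2:59 PM + 10:30 = 1:29 AM on Jun 11.
Layover = 3:09 AM − 1:29 AM = 1 hour 40 minutes.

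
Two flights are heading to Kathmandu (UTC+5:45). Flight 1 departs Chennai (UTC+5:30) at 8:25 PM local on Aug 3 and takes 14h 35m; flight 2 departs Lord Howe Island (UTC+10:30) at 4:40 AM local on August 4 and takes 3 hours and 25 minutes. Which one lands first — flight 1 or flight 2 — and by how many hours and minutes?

the second, by 7 hours 55 minutes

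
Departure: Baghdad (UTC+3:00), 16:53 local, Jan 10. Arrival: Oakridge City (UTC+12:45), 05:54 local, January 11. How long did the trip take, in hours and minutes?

3 hours 16 minutes

Departure in UTC: 16:53 − 3:00 = 13:53 on Jan 10.
Arrival in UTC: 05:54 − 12:45 = 17:09 on Jan 10.
Elapsed = 17:09 − 13:53 = 3 hours 16 minutes.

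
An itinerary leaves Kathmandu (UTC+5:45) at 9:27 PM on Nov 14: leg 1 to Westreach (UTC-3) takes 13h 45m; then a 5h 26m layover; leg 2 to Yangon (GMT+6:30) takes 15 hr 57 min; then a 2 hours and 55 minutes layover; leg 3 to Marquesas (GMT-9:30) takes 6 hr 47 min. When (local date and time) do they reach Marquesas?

Convert departure to UTC: 9:27 PM − 5:45 = 3:42 PM UTC on Nov 14.
Add 13 hours 45 minutes leg 1 → 5:27 AM UTC (Nov 15).
Add 5 hours and 26 minutes layover in Westreach → 10:53 AM UTC.
Add 15 hours and 57 minutes leg 2 → 2:50 AM UTC (Nov 16).
Add 2 hours 55 minutes layover in Yangon → 5:45 AM UTC.
Add 6 hours and 47 minutes leg 3 → 12:32 PM UTC.
Marquesas is UTC−9:30, so local arrival = 12:32 PM − 9:30 = 3:02 AM on Nov 16.

3:02 AM on November 16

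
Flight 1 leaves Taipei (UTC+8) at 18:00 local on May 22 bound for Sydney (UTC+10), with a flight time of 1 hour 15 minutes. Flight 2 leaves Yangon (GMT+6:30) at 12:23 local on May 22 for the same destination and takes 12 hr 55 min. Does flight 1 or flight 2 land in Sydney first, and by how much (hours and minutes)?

Flight 1 in UTC: 18:00 − 8:00 = 10:00 on May 22.
+1 hour 15 minutes → arrive 11:15 UTC on May 22.
Flight 2 in UTC: 12:23 − 6:30 = 05:53 on May 22.
+12 hours 55 minutes → arrive 18:48 UTC on May 22.
Flight 1 lands earlier by 7 hours 33 minutes.

the first, by 7 hours 33 minutes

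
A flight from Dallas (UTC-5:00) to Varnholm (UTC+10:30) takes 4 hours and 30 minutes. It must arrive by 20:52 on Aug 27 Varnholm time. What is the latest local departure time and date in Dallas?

Target arrival in UTC: 20:52 − 10:30 = 10:22 on Aug 27.
Subtract 4 hours and 30 minutes → departure 05:52 UTC on Aug 27.
Dallas is UTC−5:00: 05:52 − 5:00 = 00:52 on Aug 27.

00:52 on Aug 27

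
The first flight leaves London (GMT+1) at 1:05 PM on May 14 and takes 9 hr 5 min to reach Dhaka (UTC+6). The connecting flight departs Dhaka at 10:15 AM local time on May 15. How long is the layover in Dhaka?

7 hours 5 minutes

Convert departure to UTC: 1:05 PM − 1:00 = 12:05 PM UTC on May 14.
Add 9 hours and 5 minutes flight time → 9:10 PM UTC.
Dhaka is UTC+6:00, so local arrival = 9:10 PM + 6:00 = 3:10 AM on May 15.
Layover = 10:15 AM − 3:10 AM = 7 hours 5 minutes.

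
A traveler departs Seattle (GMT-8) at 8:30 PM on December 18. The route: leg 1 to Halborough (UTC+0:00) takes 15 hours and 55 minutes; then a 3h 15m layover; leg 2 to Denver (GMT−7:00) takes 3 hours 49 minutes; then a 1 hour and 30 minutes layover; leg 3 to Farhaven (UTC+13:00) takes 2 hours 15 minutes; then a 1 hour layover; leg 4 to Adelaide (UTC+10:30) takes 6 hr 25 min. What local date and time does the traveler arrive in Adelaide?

1:09 AM on December 21

Convert departure to UTC: 8:30 PM + 8:00 = 4:30 AM UTC on Dec 19.
Add 15 hours 55 minutes leg 1 → 8:25 PM UTC.
Add 3 hours and 15 minutes layover in Halborough → 11:40 PM UTC.
Add 3 hours and 49 minutes leg 2 → 3:29 AM UTC (Dec 20).
Add 1 hour and 30 minutes layover in Denver → 4:59 AM UTC.
Add 2 hours and 15 minutes leg 3 → 7:14 AM UTC.
Add 1 hour layover in Farhaven → 8:14 AM UTC.
Add 6 hours 25 minutes leg 4 → 2:39 PM UTC.
Adelaide is UTC+10:30, so local arrival = 2:39 PM + 10:30 = 1:09 AM on Dec 21.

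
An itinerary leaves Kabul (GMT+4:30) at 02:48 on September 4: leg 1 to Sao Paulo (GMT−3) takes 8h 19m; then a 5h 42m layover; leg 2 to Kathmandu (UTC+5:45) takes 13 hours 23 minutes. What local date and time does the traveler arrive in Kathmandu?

Convert departure to UTC: 02:48 − 4:30 = 22:18 UTC on Sep 3.
Add 8 hours and 19 minutes leg 1 → 06:37 UTC (Sep 4).
Add 5 hours 42 minutes layover in Sao Paulo → 12:19 UTC.
Add 13 hours 23 minutes leg 2 → 01:42 UTC (Sep 5).
Kathmandu is UTC+5:45, so local arrival = 01:42 + 5:45 = 07:27 on Sep 5.

07:27 on September 5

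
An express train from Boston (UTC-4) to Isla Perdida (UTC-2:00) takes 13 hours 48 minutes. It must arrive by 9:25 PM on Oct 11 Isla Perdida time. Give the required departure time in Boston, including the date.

Target arrival in UTC: 9:25 PM + 2:00 = 11:25 PM on Oct 11.
Subtract 13 hours and 48 minutes → departure 9:37 AM UTC on Oct 11.
Boston is UTC−4:00: 9:37 AM − 4:00 = 5:37 AM on Oct 11.

5:37 AM on October 11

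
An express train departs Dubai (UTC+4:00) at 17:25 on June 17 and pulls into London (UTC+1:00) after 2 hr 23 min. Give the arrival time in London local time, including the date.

16:48 on Jun 17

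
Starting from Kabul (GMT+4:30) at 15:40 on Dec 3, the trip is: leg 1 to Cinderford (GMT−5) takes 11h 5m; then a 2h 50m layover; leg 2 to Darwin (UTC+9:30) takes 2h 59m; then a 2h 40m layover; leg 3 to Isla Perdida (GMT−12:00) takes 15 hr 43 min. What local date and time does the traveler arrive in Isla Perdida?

Convert departure to UTC: 15:40 − 4:30 = 11:10 UTC on Dec 3.
Add 11 hours 5 minutes leg 1 → 22:15 UTC.
Add 2 hours 50 minutes layover in Cinderford → 01:05 UTC (Dec 4).
Add 2 hours and 59 minutes leg 2 → 04:04 UTC.
Add 2 hours and 40 minutes layover in Darwin → 06:44 UTC.
Add 15 hours and 43 minutes leg 3 → 22:27 UTC.
Isla Perdida is UTC−12:00, so local arrival = 22:27 − 12:00 = 10:27 on Dec 4.

10:27 on December 4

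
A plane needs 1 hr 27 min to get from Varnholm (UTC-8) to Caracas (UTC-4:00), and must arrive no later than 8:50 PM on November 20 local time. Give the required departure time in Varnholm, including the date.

Target arrival in UTC: 8:50 PM + 4:00 = 12:50 AM on Nov 21.
Subtract 1 hour 27 minutes → departure 11:23 PM UTC on Nov 20.
Varnholm is UTC−8:00: 11:23 PM − 8:00 = 3:23 PM on Nov 20.

3:23 PM on Nov 20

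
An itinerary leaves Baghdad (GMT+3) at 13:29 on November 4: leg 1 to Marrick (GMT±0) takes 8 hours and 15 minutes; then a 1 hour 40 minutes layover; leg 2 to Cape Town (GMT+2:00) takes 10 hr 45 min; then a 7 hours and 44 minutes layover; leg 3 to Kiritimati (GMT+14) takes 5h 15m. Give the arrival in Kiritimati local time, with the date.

Convert departure to UTC: 13:29 − 3:00 = 10:29 UTC on Nov 4.
Add 8 hours and 15 minutes leg 1 → 18:44 UTC.
Add 1 hour 40 minutes layover in Marrick → 20:24 UTC.
Add 10 hours and 45 minutes leg 2 → 07:09 UTC (Nov 5).
Add 7 hours and 44 minutes layover in Cape Town → 14:53 UTC.
Add 5 hours 15 minutes leg 3 → 20:08 UTC.
Kiritimati is UTC+14:00, so local arrival = 20:08 + 14:00 = 10:08 on Nov 6.

10:08 on November 6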